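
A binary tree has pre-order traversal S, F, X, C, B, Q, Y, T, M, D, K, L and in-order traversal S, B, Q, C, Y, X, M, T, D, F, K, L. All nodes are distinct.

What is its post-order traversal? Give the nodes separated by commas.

Q, B, Y, C, M, D, T, X, L, K, F, S

The first element of pre-order is the root; it splits in-order into left and right subtrees.
Root S: left subtree has 0 nodes { }, right has 11 {B, Q, C, Y, X, M, T, D, F, K, L}.
  Root F: left subtree has 8 nodes {B, Q, C, Y, X, M, T, D}, right has 2 {K, L}.
    Root X: left subtree has 4 nodes {B, Q, C, Y}, right has 3 {M, T, D}.
      Root C: left subtree has 2 nodes {B, Q}, right has 1 {Y}.
        Root B: left subtree has 0 nodes { }, right has 1 {Q}.
      Root T: left subtree has 1 node {M}, right has 1 {D}.
    Root K: left subtree has 0 nodes { }, right has 1 {L}.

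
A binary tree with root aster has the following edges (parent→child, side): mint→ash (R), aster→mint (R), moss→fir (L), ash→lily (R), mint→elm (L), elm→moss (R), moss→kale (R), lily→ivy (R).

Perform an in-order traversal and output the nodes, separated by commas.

In-order visits the left subtree, then the node, then the right subtree.
At aster: no left child.
Visit aster.
At aster: go right to mint.
  At mint: go left to elm.
    At elm: no left child.
    Visit elm.
    At elm: go right to moss.
      At moss: go left to fir.
        fir is a leaf — visit fir.
      Visit moss.
      At moss: go right to kale.
        kale is a leaf — visit kale.
  Visit mint.
  At mint: go right to ash.
    At ash: no left child.
    Visit ash.
    At ash: go right to lily.
      At lily: no left child.
      Visit lily.
      At lily: go right to ivy.
        ivy is a leaf — visit ivy.

aster, elm, fir, moss, kale, mint, ash, lily, ivy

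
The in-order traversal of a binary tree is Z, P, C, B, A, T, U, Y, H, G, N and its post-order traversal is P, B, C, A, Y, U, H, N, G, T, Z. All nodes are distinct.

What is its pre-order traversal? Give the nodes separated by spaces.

Z T A C P B G H U Y N

The last element of post-order is the root; it splits in-order into left and right subtrees.
Root Z: left subtree has 0 nodes { }, right has 10 {P, C, B, A, T, U, Y, H, G, N}.
  Root T: left subtree has 4 nodes {P, C, B, A}, right has 5 {U, Y, H, G, N}.
    Root A: left subtree has 3 nodes {P, C, B}, right has 0 { }.
      Root C: left subtree has 1 node {P}, right has 1 {B}.
    Root G: left subtree has 3 nodes {U, Y, H}, right has 1 {N}.
      Root H: left subtree has 2 nodes {U, Y}, right has 0 { }.
        Root U: left subtree has 0 nodes { }, right has 1 {Y}.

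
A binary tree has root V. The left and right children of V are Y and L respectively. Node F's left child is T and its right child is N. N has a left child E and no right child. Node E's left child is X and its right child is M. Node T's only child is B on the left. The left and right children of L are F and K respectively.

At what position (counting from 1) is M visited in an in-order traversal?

In-order visits the left subtree, then the node, then the right subtree.
At V: go left to Y.
  Y is a leaf — visit Y.
Visit V.
At V: go right to L.
  At L: go left to F.
    At F: go left to T.
      At T: go left to B.
        B is a leaf — visit B.
      Visit T.
      At T: no right child.
    Visit F.
    At F: go right to N.
      At N: go left to E.
        At E: go left to X.
          X is a leaf — visit X.
        Visit E.
        At E: go right to M.
          M is a leaf — visit M.
      Visit N.
      At N: no right child.
  Visit L.
  At L: go right to K.
    K is a leaf — visit K.
Full in-order sequence: Y, V, B, T, F, X, E, M, N, L, K.

8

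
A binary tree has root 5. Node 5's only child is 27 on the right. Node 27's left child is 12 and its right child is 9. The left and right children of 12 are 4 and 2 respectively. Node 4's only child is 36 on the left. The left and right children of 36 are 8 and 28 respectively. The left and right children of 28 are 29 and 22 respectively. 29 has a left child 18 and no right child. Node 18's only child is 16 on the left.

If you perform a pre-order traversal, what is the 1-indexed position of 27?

2

Pre-order visits the node, then its left subtree, then its right subtree.
Visit 5.
At 5: no left child.
At 5: go right to 27.
  Visit 27.
  At 27: go left to 12.
    Visit 12.
    At 12: go left to 4.
      Visit 4.
      At 4: go left to 36.
        Visit 36.
        At 36: go left to 8.
          8 is a leaf — visit 8.
        At 36: go right to 28.
          Visit 28.
          At 28: go left to 29.
            Visit 29.
            At 29: go left to 18.
              Visit 18.
              At 18: go left to 16.
                16 is a leaf — visit 16.
              At 18: no right child.
            At 29: no right child.
          At 28: go right to 22.
            22 is a leaf — visit 22.
      At 4: no right child.
    At 12: go right to 2.
      2 is a leaf — visit 2.
  At 27: go right to 9.
    9 is a leaf — visit 9.
Full pre-order sequence: 5, 27, 12, 4, 36, 8, 28, 29, 18, 16, 22, 2, 9.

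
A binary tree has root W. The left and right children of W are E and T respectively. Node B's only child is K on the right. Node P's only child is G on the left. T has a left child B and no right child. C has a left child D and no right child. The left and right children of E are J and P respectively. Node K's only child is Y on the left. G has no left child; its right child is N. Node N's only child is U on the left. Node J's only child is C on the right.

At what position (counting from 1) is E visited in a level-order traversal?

Level-order visits nodes level by level from the root, left to right within each level.
Level 0: W
Level 1: E, T
Level 2: J, P, B
Level 3: C, G, K
Level 4: D, N, Y
Level 5: U
Full level-order sequence: W, E, T, J, P, B, C, G, K, D, N, Y, U.

2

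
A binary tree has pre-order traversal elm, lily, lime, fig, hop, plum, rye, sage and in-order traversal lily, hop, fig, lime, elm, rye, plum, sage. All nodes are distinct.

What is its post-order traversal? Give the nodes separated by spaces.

The first element of pre-order is the root; it splits in-order into left and right subtrees.
Root elm: left subtree has 4 nodes {lily, hop, fig, lime}, right has 3 {rye, plum, sage}.
  Root lily: left subtree has 0 nodes { }, right has 3 {hop, fig, lime}.
    Root lime: left subtree has 2 nodes {hop, fig}, right has 0 { }.
      Root fig: left subtree has 1 node {hop}, right has 0 { }.
  Root plum: left subtree has 1 node {rye}, right has 1 {sage}.

hop fig lime lily rye sage plum elm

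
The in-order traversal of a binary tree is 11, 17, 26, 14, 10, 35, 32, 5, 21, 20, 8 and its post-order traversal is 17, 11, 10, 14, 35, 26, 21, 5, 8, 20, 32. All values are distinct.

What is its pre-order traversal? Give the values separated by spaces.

The last element of post-order is the root; it splits in-order into left and right subtrees.
Root 32: left subtree has 6 nodes {11, 17, 26, 14, 10, 35}, right has 4 {5, 21, 20, 8}.
  Root 26: left subtree has 2 nodes {11, 17}, right has 3 {14, 10, 35}.
    Root 11: left subtree has 0 nodes { }, right has 1 {17}.
    Root 35: left subtree has 2 nodes {14, 10}, right has 0 { }.
      Root 14: left subtree has 0 nodes { }, right has 1 {10}.
  Root 20: left subtree has 2 nodes {5, 21}, right has 1 {8}.
    Root 5: left subtree has 0 nodes { }, right has 1 {21}.

32 26 11 17 35 14 10 20 5 21 8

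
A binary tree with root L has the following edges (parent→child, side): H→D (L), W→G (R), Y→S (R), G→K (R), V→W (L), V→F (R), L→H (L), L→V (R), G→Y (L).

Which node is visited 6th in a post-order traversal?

Post-order visits the left subtree, then the right subtree, then the node.
At L: go left to H.
  At H: go left to D.
    D is a leaf — visit D.
  At H: no right child.
  Visit H.
At L: go right to V.
  At V: go left to W.
    At W: no left child.
    At W: go right to G.
      At G: go left to Y.
        At Y: no left child.
        At Y: go right to S.
          S is a leaf — visit S.
        Visit Y.
      At G: go right to K.
        K is a leaf — visit K.
      Visit G.
    Visit W.
  At V: go right to F.
    F is a leaf — visit F.
  Visit V.
Visit L.
Full post-order sequence: D, H, S, Y, K, G, W, F, V, L.

G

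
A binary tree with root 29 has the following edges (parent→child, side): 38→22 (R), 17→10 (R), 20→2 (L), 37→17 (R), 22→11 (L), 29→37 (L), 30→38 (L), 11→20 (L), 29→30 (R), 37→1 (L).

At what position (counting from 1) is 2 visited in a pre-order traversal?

Pre-order visits the node, then its left subtree, then its right subtree.
Visit 29.
At 29: go left to 37.
  Visit 37.
  At 37: go left to 1.
    1 is a leaf — visit 1.
  At 37: go right to 17.
    Visit 17.
    At 17: no left child.
    At 17: go right to 10.
      10 is a leaf — visit 10.
At 29: go right to 30.
  Visit 30.
  At 30: go left to 38.
    Visit 38.
    At 38: no left child.
    At 38: go right to 22.
      Visit 22.
      At 22: go left to 11.
        Visit 11.
        At 11: go left to 20.
          Visit 20.
          At 20: go left to 2.
            2 is a leaf — visit 2.
          At 20: no right child.
        At 11: no right child.
      At 22: no right child.
  At 30: no right child.
Full pre-order sequence: 29, 37, 1, 17, 10, 30, 38, 22, 11, 20, 2.

11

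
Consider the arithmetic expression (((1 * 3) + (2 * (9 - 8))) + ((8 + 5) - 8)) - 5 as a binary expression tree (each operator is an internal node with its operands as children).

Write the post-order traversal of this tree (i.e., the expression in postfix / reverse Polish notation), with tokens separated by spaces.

1 3 * 2 9 8 - * + 8 5 + 8 - + 5 -

Post-order on an expression tree gives postfix notation: for each operator, emit left operand, right operand, then the operator.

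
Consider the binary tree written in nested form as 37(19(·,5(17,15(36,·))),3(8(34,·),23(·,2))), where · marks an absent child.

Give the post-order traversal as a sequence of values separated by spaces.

17 36 15 5 19 34 8 2 23 3 37

Post-order visits the left subtree, then the right subtree, then the node.
At 37: go left to 19.
  At 19: no left child.
  At 19: go right to 5.
    At 5: go left to 17.
      17 is a leaf — visit 17.
    At 5: go right to 15.
      At 15: go left to 36.
        36 is a leaf — visit 36.
      At 15: no right child.
      Visit 15.
    Visit 5.
  Visit 19.
At 37: go right to 3.
  At 3: go left to 8.
    At 8: go left to 34.
      34 is a leaf — visit 34.
    At 8: no right child.
    Visit 8.
  At 3: go right to 23.
    At 23: no left child.
    At 23: go right to 2.
      2 is a leaf — visit 2.
    Visit 23.
  Visit 3.
Visit 37.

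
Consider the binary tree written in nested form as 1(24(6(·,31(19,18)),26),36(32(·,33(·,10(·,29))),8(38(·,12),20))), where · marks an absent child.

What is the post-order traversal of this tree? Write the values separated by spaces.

19 18 31 6 26 24 29 10 33 32 12 38 20 8 36 1

Post-order visits the left subtree, then the right subtree, then the node.
At 1: go left to 24.
  At 24: go left to 6.
    At 6: no left child.
    At 6: go right to 31.
      At 31: go left to 19.
        19 is a leaf — visit 19.
      At 31: go right to 18.
        18 is a leaf — visit 18.
      Visit 31.
    Visit 6.
  At 24: go right to 26.
    26 is a leaf — visit 26.
  Visit 24.
At 1: go right to 36.
  At 36: go left to 32.
    At 32: no left child.
    At 32: go right to 33.
      At 33: no left child.
      At 33: go right to 10.
        At 10: no left child.
        At 10: go right to 29.
          29 is a leaf — visit 29.
        Visit 10.
      Visit 33.
    Visit 32.
  At 36: go right to 8.
    At 8: go left to 38.
      At 38: no left child.
      At 38: go right to 12.
        12 is a leaf — visit 12.
      Visit 38.
    At 8: go right to 20.
      20 is a leaf — visit 20.
    Visit 8.
  Visit 36.
Visit 1.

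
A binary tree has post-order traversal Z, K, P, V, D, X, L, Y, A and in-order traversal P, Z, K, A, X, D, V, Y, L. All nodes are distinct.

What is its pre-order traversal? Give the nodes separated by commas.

The last element of post-order is the root; it splits in-order into left and right subtrees.
Root A: left subtree has 3 nodes {P, Z, K}, right has 5 {X, D, V, Y, L}.
  Root P: left subtree has 0 nodes { }, right has 2 {Z, K}.
    Root K: left subtree has 1 node {Z}, right has 0 { }.
  Root Y: left subtree has 3 nodes {X, D, V}, right has 1 {L}.
    Root X: left subtree has 0 nodes { }, right has 2 {D, V}.
      Root D: left subtree has 0 nodes { }, right has 1 {V}.

A, P, K, Z, Y, X, D, V, L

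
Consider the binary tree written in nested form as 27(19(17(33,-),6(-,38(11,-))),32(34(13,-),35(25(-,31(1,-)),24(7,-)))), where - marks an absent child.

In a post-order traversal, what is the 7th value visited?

13

Post-order visits the left subtree, then the right subtree, then the node.
At 27: go left to 19.
  At 19: go left to 17.
    At 17: go left to 33.
      33 is a leaf — visit 33.
    At 17: no right child.
    Visit 17.
  At 19: go right to 6.
    At 6: no left child.
    At 6: go right to 38.
      At 38: go left to 11.
        11 is a leaf — visit 11.
      At 38: no right child.
      Visit 38.
    Visit 6.
  Visit 19.
At 27: go right to 32.
  At 32: go left to 34.
    At 34: go left to 13.
      13 is a leaf — visit 13.
    At 34: no right child.
    Visit 34.
  At 32: go right to 35.
    At 35: go left to 25.
      At 25: no left child.
      At 25: go right to 31.
        At 31: go left to 1.
          1 is a leaf — visit 1.
        At 31: no right child.
        Visit 31.
      Visit 25.
    At 35: go right to 24.
      At 24: go left to 7.
        7 is a leaf — visit 7.
      At 24: no right child.
      Visit 24.
    Visit 35.
  Visit 32.
Visit 27.
Full post-order sequence: 33, 17, 11, 38, 6, 19, 13, 34, 1, 31, 25, 7, 24, 35, 32, 27.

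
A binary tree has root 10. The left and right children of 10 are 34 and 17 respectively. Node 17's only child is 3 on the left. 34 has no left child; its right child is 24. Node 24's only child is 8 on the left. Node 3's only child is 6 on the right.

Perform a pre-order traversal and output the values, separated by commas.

Pre-order visits the node, then its left subtree, then its right subtree.
Visit 10.
At 10: go left to 34.
  Visit 34.
  At 34: no left child.
  At 34: go right to 24.
    Visit 24.
    At 24: go left to 8.
      8 is a leaf — visit 8.
    At 24: no right child.
At 10: go right to 17.
  Visit 17.
  At 17: go left to 3.
    Visit 3.
    At 3: no left child.
    At 3: go right to 6.
      6 is a leaf — visit 6.
  At 17: no right child.

10, 34, 24, 8, 17, 3, 6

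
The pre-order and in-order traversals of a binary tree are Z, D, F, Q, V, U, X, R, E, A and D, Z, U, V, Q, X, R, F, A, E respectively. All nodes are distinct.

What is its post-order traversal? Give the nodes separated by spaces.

D U V R X Q A E F Z

The first element of pre-order is the root; it splits in-order into left and right subtrees.
Root Z: left subtree has 1 node {D}, right has 8 {U, V, Q, X, R, F, A, E}.
  Root F: left subtree has 5 nodes {U, V, Q, X, R}, right has 2 {A, E}.
    Root Q: left subtree has 2 nodes {U, V}, right has 2 {X, R}.
      Root V: left subtree has 1 node {U}, right has 0 { }.
      Root X: left subtree has 0 nodes { }, right has 1 {R}.
    Root E: left subtree has 1 node {A}, right has 0 { }.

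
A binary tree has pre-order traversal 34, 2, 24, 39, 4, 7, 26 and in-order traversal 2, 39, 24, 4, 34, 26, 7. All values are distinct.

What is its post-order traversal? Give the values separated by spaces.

The first element of pre-order is the root; it splits in-order into left and right subtrees.
Root 34: left subtree has 4 nodes {2, 39, 24, 4}, right has 2 {26, 7}.
  Root 2: left subtree has 0 nodes { }, right has 3 {39, 24, 4}.
    Root 24: left subtree has 1 node {39}, right has 1 {4}.
  Root 7: left subtree has 1 node {26}, right has 0 { }.

39 4 24 2 26 7 34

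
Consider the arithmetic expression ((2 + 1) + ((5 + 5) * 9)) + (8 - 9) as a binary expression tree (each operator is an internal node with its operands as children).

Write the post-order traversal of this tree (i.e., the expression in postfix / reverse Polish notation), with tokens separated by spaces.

Post-order on an expression tree gives postfix notation: for each operator, emit left operand, right operand, then the operator.

2 1 + 5 5 + 9 * + 8 9 - +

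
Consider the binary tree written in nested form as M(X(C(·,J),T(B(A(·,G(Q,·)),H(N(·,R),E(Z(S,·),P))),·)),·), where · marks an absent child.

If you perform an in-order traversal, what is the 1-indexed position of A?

4

In-order visits the left subtree, then the node, then the right subtree.
At M: go left to X.
  At X: go left to C.
    At C: no left child.
    Visit C.
    At C: go right to J.
      J is a leaf — visit J.
  Visit X.
  At X: go right to T.
    At T: go left to B.
      At B: go left to A.
        At A: no left child.
        Visit A.
        At A: go right to G.
          At G: go left to Q.
            Q is a leaf — visit Q.
          Visit G.
          At G: no right child.
      Visit B.
      At B: go right to H.
        At H: go left to N.
          At N: no left child.
          Visit N.
          At N: go right to R.
            R is a leaf — visit R.
        Visit H.
        At H: go right to E.
          At E: go left to Z.
            At Z: go left to S.
              S is a leaf — visit S.
            Visit Z.
            At Z: no right child.
          Visit E.
          At E: go right to P.
            P is a leaf — visit P.
    Visit T.
    At T: no right child.
Visit M.
At M: no right child.
Full in-order sequence: C, J, X, A, Q, G, B, N, R, H, S, Z, E, P, T, M.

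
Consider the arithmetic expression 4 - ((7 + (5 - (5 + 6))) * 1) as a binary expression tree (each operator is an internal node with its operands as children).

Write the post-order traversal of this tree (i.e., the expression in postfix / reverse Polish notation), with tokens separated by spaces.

Post-order on an expression tree gives postfix notation: for each operator, emit left operand, right operand, then the operator.

4 7 5 5 6 + - + 1 * -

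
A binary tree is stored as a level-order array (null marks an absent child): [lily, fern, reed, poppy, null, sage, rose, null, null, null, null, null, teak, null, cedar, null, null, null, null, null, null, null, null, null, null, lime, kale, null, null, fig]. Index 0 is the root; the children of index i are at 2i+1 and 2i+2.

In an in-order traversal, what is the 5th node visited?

lime

In-order visits the left subtree, then the node, then the right subtree.
At lily: go left to fern.
  At fern: go left to poppy.
    poppy is a leaf — visit poppy.
  Visit fern.
  At fern: no right child.
Visit lily.
At lily: go right to reed.
  At reed: go left to sage.
    At sage: no left child.
    Visit sage.
    At sage: go right to teak.
      At teak: go left to lime.
        lime is a leaf — visit lime.
      Visit teak.
      At teak: go right to kale.
        kale is a leaf — visit kale.
  Visit reed.
  At reed: go right to rose.
    At rose: no left child.
    Visit rose.
    At rose: go right to cedar.
      At cedar: go left to fig.
        fig is a leaf — visit fig.
      Visit cedar.
      At cedar: no right child.
Full in-order sequence: poppy, fern, lily, sage, lime, teak, kale, reed, rose, fig, cedar.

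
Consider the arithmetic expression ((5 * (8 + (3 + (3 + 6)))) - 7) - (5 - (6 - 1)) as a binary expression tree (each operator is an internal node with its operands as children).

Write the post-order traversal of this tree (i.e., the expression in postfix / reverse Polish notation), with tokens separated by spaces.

5 8 3 3 6 + + + * 7 - 5 6 1 - - -

Post-order on an expression tree gives postfix notation: for each operator, emit left operand, right operand, then the operator.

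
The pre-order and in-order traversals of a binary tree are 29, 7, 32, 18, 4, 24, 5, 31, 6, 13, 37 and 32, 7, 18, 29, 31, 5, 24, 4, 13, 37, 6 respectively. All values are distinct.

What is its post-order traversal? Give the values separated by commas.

The first element of pre-order is the root; it splits in-order into left and right subtrees.
Root 29: left subtree has 3 nodes {32, 7, 18}, right has 7 {31, 5, 24, 4, 13, 37, 6}.
  Root 7: left subtree has 1 node {32}, right has 1 {18}.
  Root 4: left subtree has 3 nodes {31, 5, 24}, right has 3 {13, 37, 6}.
    Root 24: left subtree has 2 nodes {31, 5}, right has 0 { }.
      Root 5: left subtree has 1 node {31}, right has 0 { }.
    Root 6: left subtree has 2 nodes {13, 37}, right has 0 { }.
      Root 13: left subtree has 0 nodes { }, right has 1 {37}.

32, 18, 7, 31, 5, 24, 37, 13, 6, 4, 29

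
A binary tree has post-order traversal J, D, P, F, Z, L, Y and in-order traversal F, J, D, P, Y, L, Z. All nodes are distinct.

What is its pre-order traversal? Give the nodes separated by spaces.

The last element of post-order is the root; it splits in-order into left and right subtrees.
Root Y: left subtree has 4 nodes {F, J, D, P}, right has 2 {L, Z}.
  Root F: left subtree has 0 nodes { }, right has 3 {J, D, P}.
    Root P: left subtree has 2 nodes {J, D}, right has 0 { }.
      Root D: left subtree has 1 node {J}, right has 0 { }.
  Root L: left subtree has 0 nodes { }, right has 1 {Z}.

Y F P D J L Z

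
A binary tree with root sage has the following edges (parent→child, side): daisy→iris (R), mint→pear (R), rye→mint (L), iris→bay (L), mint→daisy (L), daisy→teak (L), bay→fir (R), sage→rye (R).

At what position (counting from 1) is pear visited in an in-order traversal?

In-order visits the left subtree, then the node, then the right subtree.
At sage: no left child.
Visit sage.
At sage: go right to rye.
  At rye: go left to mint.
    At mint: go left to daisy.
      At daisy: go left to teak.
        teak is a leaf — visit teak.
      Visit daisy.
      At daisy: go right to iris.
        At iris: go left to bay.
          At bay: no left child.
          Visit bay.
          At bay: go right to fir.
            fir is a leaf — visit fir.
        Visit iris.
        At iris: no right child.
    Visit mint.
    At mint: go right to pear.
      pear is a leaf — visit pear.
  Visit rye.
  At rye: no right child.
Full in-order sequence: sage, teak, daisy, bay, fir, iris, mint, pear, rye.

8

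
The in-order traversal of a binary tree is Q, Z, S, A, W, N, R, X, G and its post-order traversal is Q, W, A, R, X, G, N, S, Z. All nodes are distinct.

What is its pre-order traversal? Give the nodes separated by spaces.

Z Q S N A W G X R

The last element of post-order is the root; it splits in-order into left and right subtrees.
Root Z: left subtree has 1 node {Q}, right has 7 {S, A, W, N, R, X, G}.
  Root S: left subtree has 0 nodes { }, right has 6 {A, W, N, R, X, G}.
    Root N: left subtree has 2 nodes {A, W}, right has 3 {R, X, G}.
      Root A: left subtree has 0 nodes { }, right has 1 {W}.
      Root G: left subtree has 2 nodes {R, X}, right has 0 { }.
        Root X: left subtree has 1 node {R}, right has 0 { }.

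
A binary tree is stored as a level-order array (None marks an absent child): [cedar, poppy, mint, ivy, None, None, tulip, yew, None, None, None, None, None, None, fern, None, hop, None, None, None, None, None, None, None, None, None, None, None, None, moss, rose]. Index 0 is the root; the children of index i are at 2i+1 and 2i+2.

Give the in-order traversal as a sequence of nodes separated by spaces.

yew hop ivy poppy cedar mint tulip moss fern rose

In-order visits the left subtree, then the node, then the right subtree.
At cedar: go left to poppy.
  At poppy: go left to ivy.
    At ivy: go left to yew.
      At yew: no left child.
      Visit yew.
      At yew: go right to hop.
        hop is a leaf — visit hop.
    Visit ivy.
    At ivy: no right child.
  Visit poppy.
  At poppy: no right child.
Visit cedar.
At cedar: go right to mint.
  At mint: no left child.
  Visit mint.
  At mint: go right to tulip.
    At tulip: no left child.
    Visit tulip.
    At tulip: go right to fern.
      At fern: go left to moss.
        moss is a leaf — visit moss.
      Visit fern.
      At fern: go right to rose.
        rose is a leaf — visit rose.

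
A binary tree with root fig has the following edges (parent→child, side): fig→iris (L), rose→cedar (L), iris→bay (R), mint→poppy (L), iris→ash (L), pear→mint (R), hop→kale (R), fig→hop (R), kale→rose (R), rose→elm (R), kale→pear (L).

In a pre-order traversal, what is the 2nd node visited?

iris

Pre-order visits the node, then its left subtree, then its right subtree.
Visit fig.
At fig: go left to iris.
  Visit iris.
  At iris: go left to ash.
    ash is a leaf — visit ash.
  At iris: go right to bay.
    bay is a leaf — visit bay.
At fig: go right to hop.
  Visit hop.
  At hop: no left child.
  At hop: go right to kale.
    Visit kale.
    At kale: go left to pear.
      Visit pear.
      At pear: no left child.
      At pear: go right to mint.
        Visit mint.
        At mint: go left to poppy.
          poppy is a leaf — visit poppy.
        At mint: no right child.
    At kale: go right to rose.
      Visit rose.
      At rose: go left to cedar.
        cedar is a leaf — visit cedar.
      At rose: go right to elm.
        elm is a leaf — visit elm.
Full pre-order sequence: fig, iris, ash, bay, hop, kale, pear, mint, poppy, rose, cedar, elm.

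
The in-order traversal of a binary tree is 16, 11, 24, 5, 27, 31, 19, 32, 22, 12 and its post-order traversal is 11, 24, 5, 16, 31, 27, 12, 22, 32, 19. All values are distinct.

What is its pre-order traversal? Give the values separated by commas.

The last element of post-order is the root; it splits in-order into left and right subtrees.
Root 19: left subtree has 6 nodes {16, 11, 24, 5, 27, 31}, right has 3 {32, 22, 12}.
  Root 27: left subtree has 4 nodes {16, 11, 24, 5}, right has 1 {31}.
    Root 16: left subtree has 0 nodes { }, right has 3 {11, 24, 5}.
      Root 5: left subtree has 2 nodes {11, 24}, right has 0 { }.
        Root 24: left subtree has 1 node {11}, right has 0 { }.
  Root 32: left subtree has 0 nodes { }, right has 2 {22, 12}.
    Root 22: left subtree has 0 nodes { }, right has 1 {12}.

19, 27, 16, 5, 24, 11, 31, 32, 22, 12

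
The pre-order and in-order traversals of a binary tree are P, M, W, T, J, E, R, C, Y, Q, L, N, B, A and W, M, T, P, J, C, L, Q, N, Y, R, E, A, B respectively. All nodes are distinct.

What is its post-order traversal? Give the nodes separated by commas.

The first element of pre-order is the root; it splits in-order into left and right subtrees.
Root P: left subtree has 3 nodes {W, M, T}, right has 10 {J, C, L, Q, N, Y, R, E, A, B}.
  Root M: left subtree has 1 node {W}, right has 1 {T}.
  Root J: left subtree has 0 nodes { }, right has 9 {C, L, Q, N, Y, R, E, A, B}.
    Root E: left subtree has 6 nodes {C, L, Q, N, Y, R}, right has 2 {A, B}.
      Root R: left subtree has 5 nodes {C, L, Q, N, Y}, right has 0 { }.
        Root C: left subtree has 0 nodes { }, right has 4 {L, Q, N, Y}.
          Root Y: left subtree has 3 nodes {L, Q, N}, right has 0 { }.
            Root Q: left subtree has 1 node {L}, right has 1 {N}.
      Root B: left subtree has 1 node {A}, right has 0 { }.

W, T, M, L, N, Q, Y, C, R, A, B, E, J, P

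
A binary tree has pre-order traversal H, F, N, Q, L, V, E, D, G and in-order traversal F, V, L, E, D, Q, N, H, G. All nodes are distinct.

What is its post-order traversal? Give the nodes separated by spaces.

The first element of pre-order is the root; it splits in-order into left and right subtrees.
Root H: left subtree has 7 nodes {F, V, L, E, D, Q, N}, right has 1 {G}.
  Root F: left subtree has 0 nodes { }, right has 6 {V, L, E, D, Q, N}.
    Root N: left subtree has 5 nodes {V, L, E, D, Q}, right has 0 { }.
      Root Q: left subtree has 4 nodes {V, L, E, D}, right has 0 { }.
        Root L: left subtree has 1 node {V}, right has 2 {E, D}.
          Root E: left subtree has 0 nodes { }, right has 1 {D}.

V D E L Q N F G H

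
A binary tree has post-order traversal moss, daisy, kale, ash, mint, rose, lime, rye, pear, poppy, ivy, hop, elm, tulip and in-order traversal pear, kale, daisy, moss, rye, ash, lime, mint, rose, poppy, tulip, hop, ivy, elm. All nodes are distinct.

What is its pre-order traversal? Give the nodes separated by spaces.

The last element of post-order is the root; it splits in-order into left and right subtrees.
Root tulip: left subtree has 10 nodes {pear, kale, daisy, moss, rye, ash, lime, mint, rose, poppy}, right has 3 {hop, ivy, elm}.
  Root poppy: left subtree has 9 nodes {pear, kale, daisy, moss, rye, ash, lime, mint, rose}, right has 0 { }.
    Root pear: left subtree has 0 nodes { }, right has 8 {kale, daisy, moss, rye, ash, lime, mint, rose}.
      Root rye: left subtree has 3 nodes {kale, daisy, moss}, right has 4 {ash, lime, mint, rose}.
        Root kale: left subtree has 0 nodes { }, right has 2 {daisy, moss}.
          Root daisy: left subtree has 0 nodes { }, right has 1 {moss}.
        Root lime: left subtree has 1 node {ash}, right has 2 {mint, rose}.
          Root rose: left subtree has 1 node {mint}, right has 0 { }.
  Root elm: left subtree has 2 nodes {hop, ivy}, right has 0 { }.
    Root hop: left subtree has 0 nodes { }, right has 1 {ivy}.

tulip poppy pear rye kale daisy moss lime ash rose mint elm hop ivy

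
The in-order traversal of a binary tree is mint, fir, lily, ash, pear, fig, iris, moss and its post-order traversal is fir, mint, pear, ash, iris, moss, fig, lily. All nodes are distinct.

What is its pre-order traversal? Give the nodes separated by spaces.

lily mint fir fig ash pear moss iris

The last element of post-order is the root; it splits in-order into left and right subtrees.
Root lily: left subtree has 2 nodes {mint, fir}, right has 5 {ash, pear, fig, iris, moss}.
  Root mint: left subtree has 0 nodes { }, right has 1 {fir}.
  Root fig: left subtree has 2 nodes {ash, pear}, right has 2 {iris, moss}.
    Root ash: left subtree has 0 nodes { }, right has 1 {pear}.
    Root moss: left subtree has 1 node {iris}, right has 0 { }.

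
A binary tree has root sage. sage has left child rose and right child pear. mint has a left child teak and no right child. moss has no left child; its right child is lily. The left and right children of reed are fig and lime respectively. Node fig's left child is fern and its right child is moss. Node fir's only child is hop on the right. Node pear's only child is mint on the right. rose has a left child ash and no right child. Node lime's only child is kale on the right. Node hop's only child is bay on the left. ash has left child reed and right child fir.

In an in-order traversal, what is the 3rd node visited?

moss

In-order visits the left subtree, then the node, then the right subtree.
At sage: go left to rose.
  At rose: go left to ash.
    At ash: go left to reed.
      At reed: go left to fig.
        At fig: go left to fern.
          fern is a leaf — visit fern.
        Visit fig.
        At fig: go right to moss.
          At moss: no left child.
          Visit moss.
          At moss: go right to lily.
            lily is a leaf — visit lily.
      Visit reed.
      At reed: go right to lime.
        At lime: no left child.
        Visit lime.
        At lime: go right to kale.
          kale is a leaf — visit kale.
    Visit ash.
    At ash: go right to fir.
      At fir: no left child.
      Visit fir.
      At fir: go right to hop.
        At hop: go left to bay.
          bay is a leaf — visit bay.
        Visit hop.
        At hop: no right child.
  Visit rose.
  At rose: no right child.
Visit sage.
At sage: go right to pear.
  At pear: no left child.
  Visit pear.
  At pear: go right to mint.
    At mint: go left to teak.
      teak is a leaf — visit teak.
    Visit mint.
    At mint: no right child.
Full in-order sequence: fern, fig, moss, lily, reed, lime, kale, ash, fir, bay, hop, rose, sage, pear, teak, mint.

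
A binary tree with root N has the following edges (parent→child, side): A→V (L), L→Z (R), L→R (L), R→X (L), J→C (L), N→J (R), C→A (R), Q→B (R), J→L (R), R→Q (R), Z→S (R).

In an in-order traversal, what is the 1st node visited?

In-order visits the left subtree, then the node, then the right subtree.
At N: no left child.
Visit N.
At N: go right to J.
  At J: go left to C.
    At C: no left child.
    Visit C.
    At C: go right to A.
      At A: go left to V.
        V is a leaf — visit V.
      Visit A.
      At A: no right child.
  Visit J.
  At J: go right to L.
    At L: go left to R.
      At R: go left to X.
        X is a leaf — visit X.
      Visit R.
      At R: go right to Q.
        At Q: no left child.
        Visit Q.
        At Q: go right to B.
          B is a leaf — visit B.
    Visit L.
    At L: go right to Z.
      At Z: no left child.
      Visit Z.
      At Z: go right to S.
        S is a leaf — visit S.
Full in-order sequence: N, C, V, A, J, X, R, Q, B, L, Z, S.

N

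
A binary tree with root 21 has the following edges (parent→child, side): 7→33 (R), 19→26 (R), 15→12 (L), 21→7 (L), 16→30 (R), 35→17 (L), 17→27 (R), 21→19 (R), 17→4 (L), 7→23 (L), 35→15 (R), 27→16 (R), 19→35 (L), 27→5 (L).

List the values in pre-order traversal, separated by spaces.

Pre-order visits the node, then its left subtree, then its right subtree.
Visit 21.
At 21: go left to 7.
  Visit 7.
  At 7: go left to 23.
    23 is a leaf — visit 23.
  At 7: go right to 33.
    33 is a leaf — visit 33.
At 21: go right to 19.
  Visit 19.
  At 19: go left to 35.
    Visit 35.
    At 35: go left to 17.
      Visit 17.
      At 17: go left to 4.
        4 is a leaf — visit 4.
      At 17: go right to 27.
        Visit 27.
        At 27: go left to 5.
          5 is a leaf — visit 5.
        At 27: go right to 16.
          Visit 16.
          At 16: no left child.
          At 16: go right to 30.
            30 is a leaf — visit 30.
    At 35: go right to 15.
      Visit 15.
      At 15: go left to 12.
        12 is a leaf — visit 12.
      At 15: no right child.
  At 19: go right to 26.
    26 is a leaf — visit 26.

21 7 23 33 19 35 17 4 27 5 16 30 15 12 26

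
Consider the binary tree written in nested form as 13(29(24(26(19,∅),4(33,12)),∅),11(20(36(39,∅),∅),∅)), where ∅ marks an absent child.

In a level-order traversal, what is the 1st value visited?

Level-order visits nodes level by level from the root, left to right within each level.
Level 0: 13
Level 1: 29, 11
Level 2: 24, 20
Level 3: 26, 4, 36
Level 4: 19, 33, 12, 39
Full level-order sequence: 13, 29, 11, 24, 20, 26, 4, 36, 19, 33, 12, 39.

13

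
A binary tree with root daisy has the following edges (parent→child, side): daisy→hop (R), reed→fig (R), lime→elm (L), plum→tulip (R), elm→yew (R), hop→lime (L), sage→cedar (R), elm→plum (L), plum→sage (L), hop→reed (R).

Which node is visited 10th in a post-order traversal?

hop

Post-order visits the left subtree, then the right subtree, then the node.
At daisy: no left child.
At daisy: go right to hop.
  At hop: go left to lime.
    At lime: go left to elm.
      At elm: go left to plum.
        At plum: go left to sage.
          At sage: no left child.
          At sage: go right to cedar.
            cedar is a leaf — visit cedar.
          Visit sage.
        At plum: go right to tulip.
          tulip is a leaf — visit tulip.
        Visit plum.
      At elm: go right to yew.
        yew is a leaf — visit yew.
      Visit elm.
    At lime: no right child.
    Visit lime.
  At hop: go right to reed.
    At reed: no left child.
    At reed: go right to fig.
      fig is a leaf — visit fig.
    Visit reed.
  Visit hop.
Visit daisy.
Full post-order sequence: cedar, sage, tulip, plum, yew, elm, lime, fig, reed, hop, daisy.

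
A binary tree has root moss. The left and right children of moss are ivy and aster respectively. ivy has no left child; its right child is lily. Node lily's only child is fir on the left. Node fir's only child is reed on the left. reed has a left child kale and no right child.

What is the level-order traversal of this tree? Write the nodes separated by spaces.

moss ivy aster lily fir reed kale

Level-order visits nodes level by level from the root, left to right within each level.
Level 0: moss
Level 1: ivy, aster
Level 2: lily
Level 3: fir
Level 4: reed
Level 5: kale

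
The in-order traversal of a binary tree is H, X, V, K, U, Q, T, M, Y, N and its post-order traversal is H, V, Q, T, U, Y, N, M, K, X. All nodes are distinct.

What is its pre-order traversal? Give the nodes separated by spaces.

The last element of post-order is the root; it splits in-order into left and right subtrees.
Root X: left subtree has 1 node {H}, right has 8 {V, K, U, Q, T, M, Y, N}.
  Root K: left subtree has 1 node {V}, right has 6 {U, Q, T, M, Y, N}.
    Root M: left subtree has 3 nodes {U, Q, T}, right has 2 {Y, N}.
      Root U: left subtree has 0 nodes { }, right has 2 {Q, T}.
        Root T: left subtree has 1 node {Q}, right has 0 { }.
      Root N: left subtree has 1 node {Y}, right has 0 { }.

X H K V M U T Q N Y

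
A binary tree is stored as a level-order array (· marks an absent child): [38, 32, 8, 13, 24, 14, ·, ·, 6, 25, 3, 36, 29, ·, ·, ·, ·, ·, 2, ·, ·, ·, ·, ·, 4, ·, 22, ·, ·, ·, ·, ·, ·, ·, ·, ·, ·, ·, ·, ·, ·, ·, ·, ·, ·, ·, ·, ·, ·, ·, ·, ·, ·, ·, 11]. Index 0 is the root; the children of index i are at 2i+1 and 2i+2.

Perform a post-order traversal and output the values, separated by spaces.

Post-order visits the left subtree, then the right subtree, then the node.
At 38: go left to 32.
  At 32: go left to 13.
    At 13: no left child.
    At 13: go right to 6.
      At 6: no left child.
      At 6: go right to 2.
        2 is a leaf — visit 2.
      Visit 6.
    Visit 13.
  At 32: go right to 24.
    At 24: go left to 25.
      25 is a leaf — visit 25.
    At 24: go right to 3.
      3 is a leaf — visit 3.
    Visit 24.
  Visit 32.
At 38: go right to 8.
  At 8: go left to 14.
    At 14: go left to 36.
      At 36: no left child.
      At 36: go right to 4.
        4 is a leaf — visit 4.
      Visit 36.
    At 14: go right to 29.
      At 29: no left child.
      At 29: go right to 22.
        At 22: no left child.
        At 22: go right to 11.
          11 is a leaf — visit 11.
        Visit 22.
      Visit 29.
    Visit 14.
  At 8: no right child.
  Visit 8.
Visit 38.

2 6 13 25 3 24 32 4 36 11 22 29 14 8 38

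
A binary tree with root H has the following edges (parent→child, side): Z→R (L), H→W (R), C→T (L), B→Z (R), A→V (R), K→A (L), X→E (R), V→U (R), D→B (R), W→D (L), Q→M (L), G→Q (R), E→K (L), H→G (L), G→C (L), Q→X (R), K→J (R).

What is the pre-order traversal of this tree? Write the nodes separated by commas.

Pre-order visits the node, then its left subtree, then its right subtree.
Visit H.
At H: go left to G.
  Visit G.
  At G: go left to C.
    Visit C.
    At C: go left to T.
      T is a leaf — visit T.
    At C: no right child.
  At G: go right to Q.
    Visit Q.
    At Q: go left to M.
      M is a leaf — visit M.
    At Q: go right to X.
      Visit X.
      At X: no left child.
      At X: go right to E.
        Visit E.
        At E: go left to K.
          Visit K.
          At K: go left to A.
            Visit A.
            At A: no left child.
            At A: go right to V.
              Visit V.
              At V: no left child.
              At V: go right to U.
                U is a leaf — visit U.
          At K: go right to J.
            J is a leaf — visit J.
        At E: no right child.
At H: go right to W.
  Visit W.
  At W: go left to D.
    Visit D.
    At D: no left child.
    At D: go right to B.
      Visit B.
      At B: no left child.
      At B: go right to Z.
        Visit Z.
        At Z: go left to R.
          R is a leaf — visit R.
        At Z: no right child.
  At W: no right child.

H, G, C, T, Q, M, X, E, K, A, V, U, J, W, D, B, Z, R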